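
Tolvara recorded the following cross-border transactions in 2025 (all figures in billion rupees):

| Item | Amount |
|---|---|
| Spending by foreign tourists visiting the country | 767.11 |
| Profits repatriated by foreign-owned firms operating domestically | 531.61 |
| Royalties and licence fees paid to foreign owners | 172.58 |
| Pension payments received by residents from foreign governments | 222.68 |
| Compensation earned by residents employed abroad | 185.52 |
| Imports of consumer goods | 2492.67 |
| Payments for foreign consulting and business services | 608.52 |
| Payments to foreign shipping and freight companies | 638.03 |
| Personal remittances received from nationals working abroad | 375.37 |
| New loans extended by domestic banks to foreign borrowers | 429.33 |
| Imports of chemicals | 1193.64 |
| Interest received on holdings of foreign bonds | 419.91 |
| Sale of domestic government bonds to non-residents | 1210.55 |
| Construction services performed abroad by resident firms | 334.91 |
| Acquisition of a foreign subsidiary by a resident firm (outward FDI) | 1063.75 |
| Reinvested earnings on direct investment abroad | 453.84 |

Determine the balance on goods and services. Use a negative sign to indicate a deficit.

Goods: -2492.67 - 1193.64 = -3686.31
Services: 767.11 - 638.03 - 608.52 - 172.58 + 334.91 = -317.11
Trade balance = -3686.31 + (-317.11) = -4003.42
(Excluded from the trade balance — primary income: profits repatriated by foreign-owned firms operating domestically 531.61, compensation earned by residents employed abroad 185.52, interest received on holdings of foreign bonds 419.91, reinvested earnings on direct investment abroad 453.84; secondary income: pension payments received by residents from foreign governments 222.68, personal remittances received from nationals working abroad 375.37; financial account: new loans extended by domestic banks to foreign borrowers 429.33, sale of domestic government bonds to non-residents 1210.55, acquisition of a foreign subsidiary by a resident firm (outward FDI) 1063.75.)

-4003.42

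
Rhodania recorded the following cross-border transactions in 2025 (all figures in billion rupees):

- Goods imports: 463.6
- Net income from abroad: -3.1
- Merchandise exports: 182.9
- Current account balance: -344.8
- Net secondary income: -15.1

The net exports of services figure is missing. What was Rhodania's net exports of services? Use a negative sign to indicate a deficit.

-45.9

Current account = goods balance + services balance + net primary income + net secondary income
Sum of the known components = -298.9
Net exports of services = CA - (known components) = -344.8 - (-298.9) = -45.9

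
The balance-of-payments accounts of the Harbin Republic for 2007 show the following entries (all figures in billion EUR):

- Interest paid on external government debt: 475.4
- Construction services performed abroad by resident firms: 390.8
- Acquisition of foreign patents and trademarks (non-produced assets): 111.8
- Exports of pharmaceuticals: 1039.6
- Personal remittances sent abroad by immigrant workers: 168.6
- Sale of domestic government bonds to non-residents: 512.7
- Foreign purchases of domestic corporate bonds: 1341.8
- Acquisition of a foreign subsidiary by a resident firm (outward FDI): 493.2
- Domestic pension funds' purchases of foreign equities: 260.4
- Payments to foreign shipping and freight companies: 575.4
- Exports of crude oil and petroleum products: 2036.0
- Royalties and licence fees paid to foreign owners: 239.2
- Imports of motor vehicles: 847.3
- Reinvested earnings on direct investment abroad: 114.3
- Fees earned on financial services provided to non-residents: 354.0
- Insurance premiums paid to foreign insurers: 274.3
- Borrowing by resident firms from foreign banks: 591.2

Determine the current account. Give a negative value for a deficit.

Goods: -847.3 + 1039.6 + 2036.0 = 2228.3
Services: -239.2 - 575.4 + 354.0 - 274.3 + 390.8 = -344.1
Primary income: 114.3 - 475.4 = -361.1
Secondary income: -168.6
Current account = 2228.3 + (-344.1) + (-361.1) + (-168.6) = 1354.5
(Excluded from the current account — capital account: acquisition of foreign patents and trademarks (non-produced assets) 111.8; financial account: sale of domestic government bonds to non-residents 512.7, foreign purchases of domestic corporate bonds 1341.8, acquisition of a foreign subsidiary by a resident firm (outward FDI) 493.2, domestic pension funds' purchases of foreign equities 260.4, borrowing by resident firms from foreign banks 591.2.)

1354.5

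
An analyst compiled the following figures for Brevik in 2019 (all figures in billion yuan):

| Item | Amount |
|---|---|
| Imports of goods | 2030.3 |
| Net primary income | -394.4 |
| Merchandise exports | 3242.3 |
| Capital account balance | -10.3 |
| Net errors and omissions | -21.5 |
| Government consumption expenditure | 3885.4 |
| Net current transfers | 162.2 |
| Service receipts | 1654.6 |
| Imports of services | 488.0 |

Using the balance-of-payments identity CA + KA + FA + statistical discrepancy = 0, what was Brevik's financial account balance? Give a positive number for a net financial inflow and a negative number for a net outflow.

-2114.6

Goods balance = 3242.3 - 2030.3 = 1212.0
Services balance = 1654.6 - 488.0 = 1166.6
Trade balance (goods + services) = 1212.0 + 1166.6 = 2378.6
Net primary income = -394.4
Net secondary income = 162.2
Current account = 2378.6 + (-394.4) + 162.2 = 2146.4
Financial account = -(2146.4 + (-10.3) + (-21.5)) = -2114.6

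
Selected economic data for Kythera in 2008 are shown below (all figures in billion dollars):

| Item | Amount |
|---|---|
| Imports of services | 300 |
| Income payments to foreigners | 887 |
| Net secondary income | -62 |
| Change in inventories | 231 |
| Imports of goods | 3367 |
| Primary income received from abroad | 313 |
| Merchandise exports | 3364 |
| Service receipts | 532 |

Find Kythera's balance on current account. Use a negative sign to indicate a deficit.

-407

Goods balance = 3364 - 3367 = -3
Services balance = 532 - 300 = 232
Trade balance (goods + services) = -3 + 232 = 229
Net primary income = 313 - 887 = -574
Net secondary income = -62
Current account = 229 + (-574) + (-62) = -407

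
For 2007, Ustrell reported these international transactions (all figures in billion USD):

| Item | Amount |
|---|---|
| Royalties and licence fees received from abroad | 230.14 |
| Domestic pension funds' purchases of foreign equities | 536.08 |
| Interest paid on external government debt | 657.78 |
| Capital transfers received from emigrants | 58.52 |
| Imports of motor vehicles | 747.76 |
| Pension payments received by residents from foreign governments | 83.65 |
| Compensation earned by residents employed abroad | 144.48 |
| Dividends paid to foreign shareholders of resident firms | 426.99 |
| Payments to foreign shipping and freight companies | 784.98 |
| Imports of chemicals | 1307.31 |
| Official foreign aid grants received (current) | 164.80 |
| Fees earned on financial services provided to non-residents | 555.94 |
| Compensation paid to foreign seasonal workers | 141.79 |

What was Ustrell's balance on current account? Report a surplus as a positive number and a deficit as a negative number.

-2887.60

Goods: -747.76 - 1307.31 = -2055.07
Services: -784.98 + 555.94 + 230.14 = 1.10
Primary income: -657.78 - 141.79 + 144.48 - 426.99 = -1082.08
Secondary income: 164.80 + 83.65 = 248.45
Current account = (-2055.07) + 1.10 + (-1082.08) + 248.45 = -2887.60
(Excluded from the current account — financial account: domestic pension funds' purchases of foreign equities 536.08; capital account: capital transfers received from emigrants 58.52.)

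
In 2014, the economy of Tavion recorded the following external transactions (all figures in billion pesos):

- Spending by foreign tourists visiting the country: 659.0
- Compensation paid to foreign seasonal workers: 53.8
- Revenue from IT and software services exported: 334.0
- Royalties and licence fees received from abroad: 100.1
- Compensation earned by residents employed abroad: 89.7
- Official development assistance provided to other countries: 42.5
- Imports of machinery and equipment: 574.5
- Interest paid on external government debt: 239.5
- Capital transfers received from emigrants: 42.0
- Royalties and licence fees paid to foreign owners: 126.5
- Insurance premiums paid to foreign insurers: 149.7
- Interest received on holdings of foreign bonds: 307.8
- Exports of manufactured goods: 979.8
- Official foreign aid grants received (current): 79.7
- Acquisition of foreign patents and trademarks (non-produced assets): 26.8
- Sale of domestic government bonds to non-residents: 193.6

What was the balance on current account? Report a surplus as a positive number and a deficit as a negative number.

1363.6

Goods: 979.8 - 574.5 = 405.3
Services: -126.5 + 100.1 + 334.0 + 659.0 - 149.7 = 816.9
Primary income: 307.8 - 53.8 + 89.7 - 239.5 = 104.2
Secondary income: -42.5 + 79.7 = 37.2
Current account = 405.3 + 816.9 + 104.2 + 37.2 = 1363.6
(Excluded from the current account — capital account: capital transfers received from emigrants 42.0, acquisition of foreign patents and trademarks (non-produced assets) 26.8; financial account: sale of domestic government bonds to non-residents 193.6.)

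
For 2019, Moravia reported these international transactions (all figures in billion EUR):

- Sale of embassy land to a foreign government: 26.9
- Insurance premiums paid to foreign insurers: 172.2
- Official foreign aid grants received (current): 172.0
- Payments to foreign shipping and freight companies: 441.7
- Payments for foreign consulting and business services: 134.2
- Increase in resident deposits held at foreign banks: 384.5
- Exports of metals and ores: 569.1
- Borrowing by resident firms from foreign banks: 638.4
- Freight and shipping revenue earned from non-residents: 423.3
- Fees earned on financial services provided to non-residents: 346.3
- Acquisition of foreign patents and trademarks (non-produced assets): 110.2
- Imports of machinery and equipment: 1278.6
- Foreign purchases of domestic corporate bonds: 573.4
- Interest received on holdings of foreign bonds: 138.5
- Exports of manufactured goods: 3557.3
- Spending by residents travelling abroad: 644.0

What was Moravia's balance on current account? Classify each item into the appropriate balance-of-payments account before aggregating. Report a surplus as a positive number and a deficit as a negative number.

2535.8

Goods: 3557.3 + 569.1 - 1278.6 = 2847.8
Services: 423.3 - 441.7 - 134.2 - 172.2 - 644.0 + 346.3 = -622.5
Primary income: 138.5
Secondary income: 172.0
Current account = 2847.8 + (-622.5) + 138.5 + 172.0 = 2535.8
(Excluded from the current account — capital account: sale of embassy land to a foreign government 26.9, acquisition of foreign patents and trademarks (non-produced assets) 110.2; financial account: increase in resident deposits held at foreign banks 384.5, borrowing by resident firms from foreign banks 638.4, foreign purchases of domestic corporate bonds 573.4.)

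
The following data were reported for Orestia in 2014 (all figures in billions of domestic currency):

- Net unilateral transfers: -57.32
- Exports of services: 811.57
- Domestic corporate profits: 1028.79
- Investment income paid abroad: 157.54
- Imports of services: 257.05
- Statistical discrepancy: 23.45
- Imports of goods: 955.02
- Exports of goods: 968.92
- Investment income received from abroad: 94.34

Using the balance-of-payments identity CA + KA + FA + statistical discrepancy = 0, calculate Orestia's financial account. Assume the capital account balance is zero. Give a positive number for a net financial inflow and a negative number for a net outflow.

-471.35

Goods balance = 968.92 - 955.02 = 13.90
Services balance = 811.57 - 257.05 = 554.52
Trade balance (goods + services) = 13.90 + 554.52 = 568.42
Net primary income = 94.34 - 157.54 = -63.20
Net secondary income = -57.32
Current account = 568.42 + (-63.20) + (-57.32) = 447.90
Financial account = -(447.90 + 23.45) = -471.35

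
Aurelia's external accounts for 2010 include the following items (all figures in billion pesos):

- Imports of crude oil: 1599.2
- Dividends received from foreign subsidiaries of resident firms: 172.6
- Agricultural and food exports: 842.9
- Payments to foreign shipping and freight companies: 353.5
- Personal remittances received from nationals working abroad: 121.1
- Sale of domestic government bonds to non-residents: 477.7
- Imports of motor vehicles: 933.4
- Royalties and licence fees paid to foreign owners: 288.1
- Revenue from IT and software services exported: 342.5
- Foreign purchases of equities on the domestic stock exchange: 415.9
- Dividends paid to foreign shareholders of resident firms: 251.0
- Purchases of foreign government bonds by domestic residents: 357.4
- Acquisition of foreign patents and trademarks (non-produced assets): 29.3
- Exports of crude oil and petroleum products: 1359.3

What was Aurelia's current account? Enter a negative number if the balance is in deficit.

Goods: -933.4 + 1359.3 + 842.9 - 1599.2 = -330.4
Services: -353.5 - 288.1 + 342.5 = -299.1
Primary income: -251.0 + 172.6 = -78.4
Secondary income: 121.1
Current account = (-330.4) + (-299.1) + (-78.4) + 121.1 = -586.8
(Excluded from the current account — financial account: sale of domestic government bonds to non-residents 477.7, foreign purchases of equities on the domestic stock exchange 415.9, purchases of foreign government bonds by domestic residents 357.4; capital account: acquisition of foreign patents and trademarks (non-produced assets) 29.3.)

-586.8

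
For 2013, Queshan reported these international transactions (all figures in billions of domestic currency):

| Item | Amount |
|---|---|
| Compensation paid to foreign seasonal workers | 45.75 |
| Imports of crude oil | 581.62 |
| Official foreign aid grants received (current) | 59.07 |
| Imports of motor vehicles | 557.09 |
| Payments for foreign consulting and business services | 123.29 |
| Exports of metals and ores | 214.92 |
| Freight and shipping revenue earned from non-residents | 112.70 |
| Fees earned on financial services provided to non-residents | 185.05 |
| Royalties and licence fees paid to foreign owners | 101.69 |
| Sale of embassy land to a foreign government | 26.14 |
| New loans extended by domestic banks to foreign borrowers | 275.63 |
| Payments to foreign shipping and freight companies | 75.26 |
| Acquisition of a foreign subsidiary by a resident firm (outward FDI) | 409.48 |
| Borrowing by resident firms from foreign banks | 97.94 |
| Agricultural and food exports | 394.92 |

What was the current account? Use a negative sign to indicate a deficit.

Goods: -581.62 + 214.92 - 557.09 + 394.92 = -528.87
Services: -123.29 - 75.26 + 185.05 + 112.70 - 101.69 = -2.49
Primary income: -45.75
Secondary income: 59.07
Current account = (-528.87) + (-2.49) + (-45.75) + 59.07 = -518.04
(Excluded from the current account — capital account: sale of embassy land to a foreign government 26.14; financial account: new loans extended by domestic banks to foreign borrowers 275.63, acquisition of a foreign subsidiary by a resident firm (outward FDI) 409.48, borrowing by resident firms from foreign banks 97.94.)

-518.04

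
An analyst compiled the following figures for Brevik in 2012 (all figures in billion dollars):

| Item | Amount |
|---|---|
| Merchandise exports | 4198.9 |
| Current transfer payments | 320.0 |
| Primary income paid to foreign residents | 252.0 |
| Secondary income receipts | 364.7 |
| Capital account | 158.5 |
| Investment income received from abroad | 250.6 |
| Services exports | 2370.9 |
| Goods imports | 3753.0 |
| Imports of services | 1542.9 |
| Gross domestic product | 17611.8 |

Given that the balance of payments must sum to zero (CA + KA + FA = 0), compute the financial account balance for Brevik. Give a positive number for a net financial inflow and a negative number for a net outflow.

Goods balance = 4198.9 - 3753.0 = 445.9
Services balance = 2370.9 - 1542.9 = 828.0
Trade balance (goods + services) = 445.9 + 828.0 = 1273.9
Net primary income = 250.6 - 252.0 = -1.4
Net secondary income = 364.7 - 320.0 = 44.7
Current account = 1273.9 + (-1.4) + 44.7 = 1317.2
Financial account = -(1317.2 + 158.5) = -1475.7

-1475.7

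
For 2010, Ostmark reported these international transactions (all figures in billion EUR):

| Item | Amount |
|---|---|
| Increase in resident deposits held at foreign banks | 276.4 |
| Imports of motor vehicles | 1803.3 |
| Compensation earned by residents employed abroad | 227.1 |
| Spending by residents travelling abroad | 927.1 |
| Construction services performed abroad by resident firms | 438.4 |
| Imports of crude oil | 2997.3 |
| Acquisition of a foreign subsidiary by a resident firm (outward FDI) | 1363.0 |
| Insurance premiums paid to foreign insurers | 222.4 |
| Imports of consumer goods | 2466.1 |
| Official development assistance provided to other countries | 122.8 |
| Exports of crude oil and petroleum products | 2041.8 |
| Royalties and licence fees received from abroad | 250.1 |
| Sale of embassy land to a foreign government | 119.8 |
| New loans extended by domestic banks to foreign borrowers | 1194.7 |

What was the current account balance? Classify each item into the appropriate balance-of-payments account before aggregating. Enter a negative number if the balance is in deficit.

-5581.6

Goods: -2466.1 - 2997.3 + 2041.8 - 1803.3 = -5224.9
Services: -927.1 + 250.1 - 222.4 + 438.4 = -461.0
Primary income: 227.1
Secondary income: -122.8
Current account = (-5224.9) + (-461.0) + 227.1 + (-122.8) = -5581.6
(Excluded from the current account — financial account: increase in resident deposits held at foreign banks 276.4, acquisition of a foreign subsidiary by a resident firm (outward FDI) 1363.0, new loans extended by domestic banks to foreign borrowers 1194.7; capital account: sale of embassy land to a foreign government 119.8.)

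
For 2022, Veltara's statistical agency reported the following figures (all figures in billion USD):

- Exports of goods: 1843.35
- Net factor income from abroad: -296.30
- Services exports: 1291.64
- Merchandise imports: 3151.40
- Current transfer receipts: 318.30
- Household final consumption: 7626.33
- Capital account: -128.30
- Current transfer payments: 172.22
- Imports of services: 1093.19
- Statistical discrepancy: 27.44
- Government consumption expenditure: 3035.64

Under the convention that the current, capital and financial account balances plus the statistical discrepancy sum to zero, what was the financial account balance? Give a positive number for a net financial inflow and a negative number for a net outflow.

Goods balance = 1843.35 - 3151.40 = -1308.05
Services balance = 1291.64 - 1093.19 = 198.45
Trade balance (goods + services) = -1308.05 + 198.45 = -1109.60
Net primary income = -296.30
Net secondary income = 318.30 - 172.22 = 146.08
Current account = -1109.60 + (-296.30) + 146.08 = -1259.82
Financial account = -(-1259.82 + (-128.30) + 27.44) = 1360.68

1360.68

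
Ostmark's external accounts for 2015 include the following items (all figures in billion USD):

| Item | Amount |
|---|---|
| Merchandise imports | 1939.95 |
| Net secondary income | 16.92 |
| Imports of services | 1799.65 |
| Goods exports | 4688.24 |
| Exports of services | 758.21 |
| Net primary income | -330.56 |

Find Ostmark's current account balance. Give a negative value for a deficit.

Goods balance = 4688.24 - 1939.95 = 2748.29
Services balance = 758.21 - 1799.65 = -1041.44
Trade balance (goods + services) = 2748.29 + (-1041.44) = 1706.85
Net primary income = -330.56
Net secondary income = 16.92
Current account = 1706.85 + (-330.56) + 16.92 = 1393.21

1393.21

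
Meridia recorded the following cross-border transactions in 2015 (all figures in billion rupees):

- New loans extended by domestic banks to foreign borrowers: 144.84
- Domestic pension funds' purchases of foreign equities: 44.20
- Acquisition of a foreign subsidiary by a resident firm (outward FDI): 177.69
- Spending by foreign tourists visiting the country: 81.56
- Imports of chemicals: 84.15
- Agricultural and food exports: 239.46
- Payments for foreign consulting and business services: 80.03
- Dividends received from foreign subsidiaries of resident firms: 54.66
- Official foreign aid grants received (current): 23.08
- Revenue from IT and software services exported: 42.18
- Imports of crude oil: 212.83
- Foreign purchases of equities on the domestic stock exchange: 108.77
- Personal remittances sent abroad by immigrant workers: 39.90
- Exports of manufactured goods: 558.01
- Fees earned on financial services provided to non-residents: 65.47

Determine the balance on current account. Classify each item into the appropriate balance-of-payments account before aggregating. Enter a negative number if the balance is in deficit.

647.51

Goods: 239.46 - 212.83 - 84.15 + 558.01 = 500.49
Services: -80.03 + 65.47 + 81.56 + 42.18 = 109.18
Primary income: 54.66
Secondary income: -39.90 + 23.08 = -16.82
Current account = 500.49 + 109.18 + 54.66 + (-16.82) = 647.51
(Excluded from the current account — financial account: new loans extended by domestic banks to foreign borrowers 144.84, domestic pension funds' purchases of foreign equities 44.20, acquisition of a foreign subsidiary by a resident firm (outward FDI) 177.69, foreign purchases of equities on the domestic stock exchange 108.77.)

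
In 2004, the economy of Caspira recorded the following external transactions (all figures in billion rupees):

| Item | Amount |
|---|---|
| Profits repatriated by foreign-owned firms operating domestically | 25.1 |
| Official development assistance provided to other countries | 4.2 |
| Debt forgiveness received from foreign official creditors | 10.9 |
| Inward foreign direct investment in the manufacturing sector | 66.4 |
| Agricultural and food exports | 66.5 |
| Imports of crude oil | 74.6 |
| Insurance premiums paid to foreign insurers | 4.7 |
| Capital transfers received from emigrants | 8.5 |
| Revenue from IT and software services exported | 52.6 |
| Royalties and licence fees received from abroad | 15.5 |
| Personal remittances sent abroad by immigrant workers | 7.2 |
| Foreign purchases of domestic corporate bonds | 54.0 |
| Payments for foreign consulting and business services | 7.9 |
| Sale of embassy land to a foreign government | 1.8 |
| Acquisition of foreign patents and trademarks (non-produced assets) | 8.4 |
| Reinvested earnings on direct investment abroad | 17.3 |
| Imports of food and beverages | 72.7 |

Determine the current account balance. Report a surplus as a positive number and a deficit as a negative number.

Goods: -72.7 - 74.6 + 66.5 = -80.8
Services: -7.9 + 52.6 + 15.5 - 4.7 = 55.5
Primary income: 17.3 - 25.1 = -7.8
Secondary income: -7.2 - 4.2 = -11.4
Current account = (-80.8) + 55.5 + (-7.8) + (-11.4) = -44.5
(Excluded from the current account — capital account: debt forgiveness received from foreign official creditors 10.9, capital transfers received from emigrants 8.5, sale of embassy land to a foreign government 1.8, acquisition of foreign patents and trademarks (non-produced assets) 8.4; financial account: inward foreign direct investment in the manufacturing sector 66.4, foreign purchases of domestic corporate bonds 54.0.)

-44.5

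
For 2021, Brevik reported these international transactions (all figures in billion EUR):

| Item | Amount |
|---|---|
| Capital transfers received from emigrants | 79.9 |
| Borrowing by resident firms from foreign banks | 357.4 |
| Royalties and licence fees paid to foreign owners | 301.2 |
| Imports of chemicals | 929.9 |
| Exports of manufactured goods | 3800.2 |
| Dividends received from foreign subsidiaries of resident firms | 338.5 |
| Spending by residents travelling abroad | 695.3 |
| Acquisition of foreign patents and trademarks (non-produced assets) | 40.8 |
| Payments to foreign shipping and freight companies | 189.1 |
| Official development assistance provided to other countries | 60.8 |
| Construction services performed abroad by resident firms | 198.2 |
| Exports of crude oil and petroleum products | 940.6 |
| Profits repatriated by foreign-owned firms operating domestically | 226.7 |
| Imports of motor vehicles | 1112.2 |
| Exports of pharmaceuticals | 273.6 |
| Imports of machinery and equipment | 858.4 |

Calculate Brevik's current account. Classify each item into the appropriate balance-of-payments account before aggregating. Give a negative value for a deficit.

Goods: -858.4 - 929.9 + 273.6 + 3800.2 + 940.6 - 1112.2 = 2113.9
Services: 198.2 - 189.1 - 695.3 - 301.2 = -987.4
Primary income: 338.5 - 226.7 = 111.8
Secondary income: -60.8
Current account = 2113.9 + (-987.4) + 111.8 + (-60.8) = 1177.5
(Excluded from the current account — capital account: capital transfers received from emigrants 79.9, acquisition of foreign patents and trademarks (non-produced assets) 40.8; financial account: borrowing by resident firms from foreign banks 357.4.)

1177.5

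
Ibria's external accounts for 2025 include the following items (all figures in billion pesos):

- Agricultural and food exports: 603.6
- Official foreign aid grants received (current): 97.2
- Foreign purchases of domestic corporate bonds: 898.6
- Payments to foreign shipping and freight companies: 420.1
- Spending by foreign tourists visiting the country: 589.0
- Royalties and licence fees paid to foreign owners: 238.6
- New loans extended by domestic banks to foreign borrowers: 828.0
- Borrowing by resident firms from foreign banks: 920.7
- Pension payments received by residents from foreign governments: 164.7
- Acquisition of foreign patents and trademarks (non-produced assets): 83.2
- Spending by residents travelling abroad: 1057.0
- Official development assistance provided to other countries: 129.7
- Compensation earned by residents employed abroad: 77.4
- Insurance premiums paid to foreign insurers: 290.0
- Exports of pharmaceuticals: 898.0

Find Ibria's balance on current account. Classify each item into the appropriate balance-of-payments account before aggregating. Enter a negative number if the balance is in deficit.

294.5

Goods: 898.0 + 603.6 = 1501.6
Services: -1057.0 + 589.0 - 420.1 - 238.6 - 290.0 = -1416.7
Primary income: 77.4
Secondary income: 97.2 + 164.7 - 129.7 = 132.2
Current account = 1501.6 + (-1416.7) + 77.4 + 132.2 = 294.5
(Excluded from the current account — financial account: foreign purchases of domestic corporate bonds 898.6, new loans extended by domestic banks to foreign borrowers 828.0, borrowing by resident firms from foreign banks 920.7; capital account: acquisition of foreign patents and trademarks (non-produced assets) 83.2.)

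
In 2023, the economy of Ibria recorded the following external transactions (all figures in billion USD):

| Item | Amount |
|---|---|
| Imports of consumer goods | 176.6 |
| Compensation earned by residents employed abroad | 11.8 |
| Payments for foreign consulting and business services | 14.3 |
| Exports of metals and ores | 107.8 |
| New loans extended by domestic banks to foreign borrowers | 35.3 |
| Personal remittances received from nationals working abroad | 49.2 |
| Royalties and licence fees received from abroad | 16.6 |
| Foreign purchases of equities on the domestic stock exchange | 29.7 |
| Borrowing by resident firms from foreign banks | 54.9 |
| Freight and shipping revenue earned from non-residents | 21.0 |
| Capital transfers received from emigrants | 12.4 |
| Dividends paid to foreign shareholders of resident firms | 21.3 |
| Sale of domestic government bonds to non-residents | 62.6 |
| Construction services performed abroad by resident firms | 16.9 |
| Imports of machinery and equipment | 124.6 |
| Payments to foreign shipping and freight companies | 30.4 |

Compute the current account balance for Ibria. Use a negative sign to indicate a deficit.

-143.9

Goods: -124.6 - 176.6 + 107.8 = -193.4
Services: 16.6 - 14.3 + 16.9 - 30.4 + 21.0 = 9.8
Primary income: -21.3 + 11.8 = -9.5
Secondary income: 49.2
Current account = (-193.4) + 9.8 + (-9.5) + 49.2 = -143.9
(Excluded from the current account — financial account: new loans extended by domestic banks to foreign borrowers 35.3, foreign purchases of equities on the domestic stock exchange 29.7, borrowing by resident firms from foreign banks 54.9, sale of domestic government bonds to non-residents 62.6; capital account: capital transfers received from emigrants 12.4.)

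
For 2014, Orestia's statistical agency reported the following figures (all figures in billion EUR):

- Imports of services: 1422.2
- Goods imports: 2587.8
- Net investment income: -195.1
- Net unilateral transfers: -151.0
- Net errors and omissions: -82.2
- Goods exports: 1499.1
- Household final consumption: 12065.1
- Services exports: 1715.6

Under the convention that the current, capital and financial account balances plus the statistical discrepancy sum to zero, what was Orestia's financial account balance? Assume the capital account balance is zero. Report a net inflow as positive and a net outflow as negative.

Goods balance = 1499.1 - 2587.8 = -1088.7
Services balance = 1715.6 - 1422.2 = 293.4
Trade balance (goods + services) = -1088.7 + 293.4 = -795.3
Net primary income = -195.1
Net secondary income = -151.0
Current account = -795.3 + (-195.1) + (-151.0) = -1141.4
Financial account = -(-1141.4 + (-82.2)) = 1223.6

1223.6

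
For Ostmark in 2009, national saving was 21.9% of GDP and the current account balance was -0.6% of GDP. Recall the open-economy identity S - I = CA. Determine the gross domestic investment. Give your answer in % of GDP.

22.5

S - I = CA (net lending to the rest of the world).
I = S - CA = 21.9 - (-0.6) = 22.5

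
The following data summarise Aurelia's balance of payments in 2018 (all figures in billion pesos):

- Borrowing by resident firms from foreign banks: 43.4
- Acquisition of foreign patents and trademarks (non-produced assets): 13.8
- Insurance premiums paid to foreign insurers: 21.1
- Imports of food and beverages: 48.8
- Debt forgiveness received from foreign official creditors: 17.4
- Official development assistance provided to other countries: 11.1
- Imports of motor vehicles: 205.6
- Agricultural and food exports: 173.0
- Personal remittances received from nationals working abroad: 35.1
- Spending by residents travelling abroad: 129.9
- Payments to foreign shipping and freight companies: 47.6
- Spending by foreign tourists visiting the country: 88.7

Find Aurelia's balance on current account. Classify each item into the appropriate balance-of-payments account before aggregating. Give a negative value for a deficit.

Goods: -48.8 - 205.6 + 173.0 = -81.4
Services: 88.7 - 21.1 - 129.9 - 47.6 = -109.9
Secondary income: -11.1 + 35.1 = 24.0
Current account = (-81.4) + (-109.9) + 24.0 = -167.3
(Excluded from the current account — financial account: borrowing by resident firms from foreign banks 43.4; capital account: acquisition of foreign patents and trademarks (non-produced assets) 13.8, debt forgiveness received from foreign official creditors 17.4.)

-167.3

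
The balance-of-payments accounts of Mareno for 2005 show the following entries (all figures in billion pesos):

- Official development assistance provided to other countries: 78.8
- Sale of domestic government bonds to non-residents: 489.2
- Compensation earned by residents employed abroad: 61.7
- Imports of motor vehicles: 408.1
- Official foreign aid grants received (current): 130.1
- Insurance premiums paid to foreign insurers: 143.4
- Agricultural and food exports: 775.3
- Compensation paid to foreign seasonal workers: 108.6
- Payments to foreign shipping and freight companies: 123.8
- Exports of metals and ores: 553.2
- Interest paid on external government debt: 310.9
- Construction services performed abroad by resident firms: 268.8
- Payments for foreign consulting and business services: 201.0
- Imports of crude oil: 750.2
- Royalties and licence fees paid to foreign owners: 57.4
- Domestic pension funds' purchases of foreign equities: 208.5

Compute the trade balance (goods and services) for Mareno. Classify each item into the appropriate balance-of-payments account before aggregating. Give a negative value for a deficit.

-86.6

Goods: 553.2 + 775.3 - 750.2 - 408.1 = 170.2
Services: -201.0 - 143.4 - 57.4 + 268.8 - 123.8 = -256.8
Trade balance = 170.2 + (-256.8) = -86.6
(Excluded from the trade balance — secondary income: official development assistance provided to other countries 78.8, official foreign aid grants received (current) 130.1; financial account: sale of domestic government bonds to non-residents 489.2, domestic pension funds' purchases of foreign equities 208.5; primary income: compensation earned by residents employed abroad 61.7, compensation paid to foreign seasonal workers 108.6, interest paid on external government debt 310.9.)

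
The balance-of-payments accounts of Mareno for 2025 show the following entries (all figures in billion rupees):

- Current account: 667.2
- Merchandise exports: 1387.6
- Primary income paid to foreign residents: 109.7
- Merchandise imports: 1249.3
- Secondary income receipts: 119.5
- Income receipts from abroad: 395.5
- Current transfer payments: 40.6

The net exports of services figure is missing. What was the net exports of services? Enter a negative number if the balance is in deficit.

164.2

Current account = goods balance + services balance + net primary income + net secondary income
Sum of the known components = 503.0
Net exports of services = CA - (known components) = 667.2 - 503.0 = 164.2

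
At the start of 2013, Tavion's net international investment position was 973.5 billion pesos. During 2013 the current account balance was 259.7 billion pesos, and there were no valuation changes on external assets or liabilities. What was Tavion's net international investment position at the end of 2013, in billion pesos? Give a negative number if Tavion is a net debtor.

1233.2

With no valuation effects, change in NIIP = current account = 259.7
End-of-year NIIP = 973.5 + 259.7 = 1233.2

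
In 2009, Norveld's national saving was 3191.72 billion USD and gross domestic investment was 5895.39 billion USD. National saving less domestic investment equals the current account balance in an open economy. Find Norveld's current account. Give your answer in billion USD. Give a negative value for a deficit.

-2703.67

CA = S - I = 3191.72 - 5895.39 = -2703.67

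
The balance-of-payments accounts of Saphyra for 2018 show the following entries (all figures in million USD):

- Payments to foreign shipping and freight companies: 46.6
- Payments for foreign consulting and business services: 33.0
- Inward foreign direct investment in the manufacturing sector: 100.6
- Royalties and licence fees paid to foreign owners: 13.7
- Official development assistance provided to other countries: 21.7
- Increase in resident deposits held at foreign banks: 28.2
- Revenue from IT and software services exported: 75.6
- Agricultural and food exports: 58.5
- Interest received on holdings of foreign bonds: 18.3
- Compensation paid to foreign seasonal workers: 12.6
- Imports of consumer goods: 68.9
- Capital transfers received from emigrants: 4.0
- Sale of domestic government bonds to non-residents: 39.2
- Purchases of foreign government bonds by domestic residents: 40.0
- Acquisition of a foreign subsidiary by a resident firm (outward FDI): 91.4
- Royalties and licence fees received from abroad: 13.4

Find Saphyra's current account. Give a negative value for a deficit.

Goods: 58.5 - 68.9 = -10.4
Services: -33.0 + 13.4 - 46.6 - 13.7 + 75.6 = -4.3
Primary income: 18.3 - 12.6 = 5.7
Secondary income: -21.7
Current account = (-10.4) + (-4.3) + 5.7 + (-21.7) = -30.7
(Excluded from the current account — financial account: inward foreign direct investment in the manufacturing sector 100.6, increase in resident deposits held at foreign banks 28.2, sale of domestic government bonds to non-residents 39.2, purchases of foreign government bonds by domestic residents 40.0, acquisition of a foreign subsidiary by a resident firm (outward FDI) 91.4; capital account: capital transfers received from emigrants 4.0.)

-30.7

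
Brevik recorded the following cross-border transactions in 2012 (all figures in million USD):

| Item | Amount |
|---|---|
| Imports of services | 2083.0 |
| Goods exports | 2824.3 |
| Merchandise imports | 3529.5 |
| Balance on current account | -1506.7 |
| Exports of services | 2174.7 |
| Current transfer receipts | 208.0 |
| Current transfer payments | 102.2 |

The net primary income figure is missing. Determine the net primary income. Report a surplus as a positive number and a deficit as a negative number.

Current account = goods balance + services balance + net primary income + net secondary income
Sum of the known components = -507.7
Net primary income = CA - (known components) = -1506.7 - (-507.7) = -999.0

-999.0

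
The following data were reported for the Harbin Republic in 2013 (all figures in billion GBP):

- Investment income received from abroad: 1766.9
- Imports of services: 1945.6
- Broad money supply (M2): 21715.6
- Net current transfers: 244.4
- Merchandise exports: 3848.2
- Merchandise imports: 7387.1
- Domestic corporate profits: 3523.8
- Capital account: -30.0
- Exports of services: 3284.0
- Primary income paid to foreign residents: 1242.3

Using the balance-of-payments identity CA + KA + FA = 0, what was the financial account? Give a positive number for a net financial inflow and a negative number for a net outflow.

Goods balance = 3848.2 - 7387.1 = -3538.9
Services balance = 3284.0 - 1945.6 = 1338.4
Trade balance (goods + services) = -3538.9 + 1338.4 = -2200.5
Net primary income = 1766.9 - 1242.3 = 524.6
Net secondary income = 244.4
Current account = -2200.5 + 524.6 + 244.4 = -1431.5
Financial account = -(-1431.5 + (-30.0)) = 1461.5

1461.5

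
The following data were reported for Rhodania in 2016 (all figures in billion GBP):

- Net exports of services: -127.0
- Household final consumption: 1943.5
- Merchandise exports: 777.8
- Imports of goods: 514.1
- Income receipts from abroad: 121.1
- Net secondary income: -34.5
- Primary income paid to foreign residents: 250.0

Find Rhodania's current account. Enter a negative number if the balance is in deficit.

Goods balance = 777.8 - 514.1 = 263.7
Services balance = -127.0
Trade balance (goods + services) = 263.7 + (-127.0) = 136.7
Net primary income = 121.1 - 250.0 = -128.9
Net secondary income = -34.5
Current account = 136.7 + (-128.9) + (-34.5) = -26.7

-26.7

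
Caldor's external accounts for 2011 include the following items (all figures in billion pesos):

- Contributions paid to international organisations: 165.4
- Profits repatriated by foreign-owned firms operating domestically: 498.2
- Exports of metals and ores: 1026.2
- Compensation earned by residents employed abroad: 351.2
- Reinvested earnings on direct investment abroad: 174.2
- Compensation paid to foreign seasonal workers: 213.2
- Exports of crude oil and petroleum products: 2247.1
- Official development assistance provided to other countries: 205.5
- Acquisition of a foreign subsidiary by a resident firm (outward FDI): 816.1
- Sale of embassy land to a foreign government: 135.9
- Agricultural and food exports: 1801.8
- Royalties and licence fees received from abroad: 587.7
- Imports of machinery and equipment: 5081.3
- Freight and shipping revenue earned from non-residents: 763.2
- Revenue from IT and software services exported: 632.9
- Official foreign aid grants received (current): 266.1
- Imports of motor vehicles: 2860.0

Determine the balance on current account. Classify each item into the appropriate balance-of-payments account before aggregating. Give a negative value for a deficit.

-1173.2

Goods: 2247.1 - 5081.3 + 1026.2 - 2860.0 + 1801.8 = -2866.2
Services: 587.7 + 632.9 + 763.2 = 1983.8
Primary income: 174.2 - 498.2 + 351.2 - 213.2 = -186.0
Secondary income: -205.5 + 266.1 - 165.4 = -104.8
Current account = (-2866.2) + 1983.8 + (-186.0) + (-104.8) = -1173.2
(Excluded from the current account — financial account: acquisition of a foreign subsidiary by a resident firm (outward FDI) 816.1; capital account: sale of embassy land to a foreign government 135.9.)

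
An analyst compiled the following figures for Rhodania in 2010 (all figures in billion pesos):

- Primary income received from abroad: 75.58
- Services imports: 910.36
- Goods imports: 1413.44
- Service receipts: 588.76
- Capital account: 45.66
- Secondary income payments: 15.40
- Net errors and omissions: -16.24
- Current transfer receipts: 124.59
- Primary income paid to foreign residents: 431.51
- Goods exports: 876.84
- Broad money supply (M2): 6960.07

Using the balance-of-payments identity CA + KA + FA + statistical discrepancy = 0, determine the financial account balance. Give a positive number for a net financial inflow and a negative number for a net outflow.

Goods balance = 876.84 - 1413.44 = -536.60
Services balance = 588.76 - 910.36 = -321.60
Trade balance (goods + services) = -536.60 + (-321.60) = -858.20
Net primary income = 75.58 - 431.51 = -355.93
Net secondary income = 124.59 - 15.40 = 109.19
Current account = -858.20 + (-355.93) + 109.19 = -1104.94
Financial account = -(-1104.94 + 45.66 + (-16.24)) = 1075.52

1075.52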